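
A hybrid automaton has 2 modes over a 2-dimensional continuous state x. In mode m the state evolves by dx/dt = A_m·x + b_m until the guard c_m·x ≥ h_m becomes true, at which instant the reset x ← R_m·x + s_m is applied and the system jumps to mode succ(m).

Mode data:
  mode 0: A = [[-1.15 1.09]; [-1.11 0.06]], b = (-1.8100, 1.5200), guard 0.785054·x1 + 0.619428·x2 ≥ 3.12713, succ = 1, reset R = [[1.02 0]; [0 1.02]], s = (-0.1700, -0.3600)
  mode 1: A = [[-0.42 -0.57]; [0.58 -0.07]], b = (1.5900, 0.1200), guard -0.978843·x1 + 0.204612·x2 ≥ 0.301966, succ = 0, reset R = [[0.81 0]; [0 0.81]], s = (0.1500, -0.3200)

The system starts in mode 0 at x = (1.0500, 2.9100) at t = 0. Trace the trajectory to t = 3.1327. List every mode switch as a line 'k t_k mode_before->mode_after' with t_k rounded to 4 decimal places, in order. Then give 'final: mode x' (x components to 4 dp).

Mode 0: guard c·x = 3.1271 hit at Δt = 1.1044 (t = 1.1044), x⁻ = (1.3444, 3.3445) → reset → x⁺ = (1.2013, 3.0514), jump to mode 1
Mode 1: guard c·x = 0.3020 hit at Δt = 1.2257 (t = 2.3301), x⁻ = (0.4198, 3.4839) → reset → x⁺ = (0.4900, 2.5019), jump to mode 0
Mode 0: flow for 0.8026 to horizon, guard not reached → x = (0.9367, 3.2433)

1 1.1044 0->1
2 2.3301 1->0
final: 0 0.9367 3.2433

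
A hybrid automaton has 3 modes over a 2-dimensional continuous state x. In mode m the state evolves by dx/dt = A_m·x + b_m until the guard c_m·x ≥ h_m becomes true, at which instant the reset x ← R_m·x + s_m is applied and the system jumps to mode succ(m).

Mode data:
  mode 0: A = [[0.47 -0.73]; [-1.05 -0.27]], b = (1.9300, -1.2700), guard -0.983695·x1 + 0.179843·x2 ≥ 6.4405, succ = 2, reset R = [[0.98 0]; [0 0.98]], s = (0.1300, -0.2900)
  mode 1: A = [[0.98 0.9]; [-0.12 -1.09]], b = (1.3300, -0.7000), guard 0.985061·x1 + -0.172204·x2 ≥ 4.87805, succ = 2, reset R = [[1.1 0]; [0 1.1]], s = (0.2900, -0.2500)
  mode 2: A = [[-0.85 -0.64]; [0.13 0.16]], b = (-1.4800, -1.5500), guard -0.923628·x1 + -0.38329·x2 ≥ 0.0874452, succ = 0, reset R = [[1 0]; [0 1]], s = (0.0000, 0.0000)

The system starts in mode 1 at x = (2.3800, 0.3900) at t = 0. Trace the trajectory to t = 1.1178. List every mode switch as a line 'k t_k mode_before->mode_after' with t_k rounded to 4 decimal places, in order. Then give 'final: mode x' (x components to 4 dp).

1 0.5189 1->2
final: 2 2.9824 -1.1839

Mode 1: guard c·x = 4.8780 hit at Δt = 0.5189 (t = 0.5189), x⁻ = (4.9116, -0.2310) → reset → x⁺ = (5.6928, -0.5041), jump to mode 2
Mode 2: flow for 0.5989 to horizon, guard not reached → x = (2.9824, -1.1839)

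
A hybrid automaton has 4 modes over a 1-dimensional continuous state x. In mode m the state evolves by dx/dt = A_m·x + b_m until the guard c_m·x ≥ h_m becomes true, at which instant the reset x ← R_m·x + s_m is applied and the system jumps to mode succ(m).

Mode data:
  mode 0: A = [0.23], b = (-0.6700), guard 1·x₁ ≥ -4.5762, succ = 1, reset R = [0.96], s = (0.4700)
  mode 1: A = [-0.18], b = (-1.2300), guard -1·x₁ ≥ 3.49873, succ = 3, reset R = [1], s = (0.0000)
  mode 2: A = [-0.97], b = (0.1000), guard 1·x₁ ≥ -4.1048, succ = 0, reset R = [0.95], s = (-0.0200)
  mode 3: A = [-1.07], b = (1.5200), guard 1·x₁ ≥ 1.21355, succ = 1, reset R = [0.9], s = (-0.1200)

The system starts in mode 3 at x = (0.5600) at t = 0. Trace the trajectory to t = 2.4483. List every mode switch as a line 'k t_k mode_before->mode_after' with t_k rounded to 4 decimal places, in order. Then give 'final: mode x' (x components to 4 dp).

1 1.3316 3->1
final: 1 -0.4491

Mode 3: guard c·x = 1.2135 hit at Δt = 1.3316 (t = 1.3316), x⁻ = (1.2135) → reset → x⁺ = (0.9722), jump to mode 1
Mode 1: flow for 1.1167 to horizon, guard not reached → x = (-0.4491)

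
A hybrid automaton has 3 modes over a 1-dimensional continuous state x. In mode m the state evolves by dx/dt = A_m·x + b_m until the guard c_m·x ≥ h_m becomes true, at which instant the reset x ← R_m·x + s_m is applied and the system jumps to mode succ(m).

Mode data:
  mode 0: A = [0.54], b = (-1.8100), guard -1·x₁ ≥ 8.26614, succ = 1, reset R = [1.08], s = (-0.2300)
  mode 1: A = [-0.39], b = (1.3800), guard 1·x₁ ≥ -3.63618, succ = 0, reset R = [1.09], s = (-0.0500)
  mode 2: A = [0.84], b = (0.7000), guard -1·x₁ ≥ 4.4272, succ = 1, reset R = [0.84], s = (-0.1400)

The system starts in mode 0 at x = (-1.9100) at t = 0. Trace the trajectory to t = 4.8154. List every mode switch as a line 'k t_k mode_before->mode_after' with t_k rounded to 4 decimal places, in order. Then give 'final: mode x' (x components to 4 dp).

1 1.4668 0->1
2 2.9302 1->0
3 3.7742 0->1
final: 1 -4.9205

Mode 0: guard c·x = 8.2661 hit at Δt = 1.4668 (t = 1.4668), x⁻ = (-8.2661) → reset → x⁺ = (-9.1574), jump to mode 1
Mode 1: guard c·x = -3.6362 hit at Δt = 1.4634 (t = 2.9302), x⁻ = (-3.6362) → reset → x⁺ = (-4.0134), jump to mode 0
Mode 0: guard c·x = 8.2661 hit at Δt = 0.8440 (t = 3.7742), x⁻ = (-8.2661) → reset → x⁺ = (-9.1574), jump to mode 1
Mode 1: flow for 1.0412 to horizon, guard not reached → x = (-4.9205)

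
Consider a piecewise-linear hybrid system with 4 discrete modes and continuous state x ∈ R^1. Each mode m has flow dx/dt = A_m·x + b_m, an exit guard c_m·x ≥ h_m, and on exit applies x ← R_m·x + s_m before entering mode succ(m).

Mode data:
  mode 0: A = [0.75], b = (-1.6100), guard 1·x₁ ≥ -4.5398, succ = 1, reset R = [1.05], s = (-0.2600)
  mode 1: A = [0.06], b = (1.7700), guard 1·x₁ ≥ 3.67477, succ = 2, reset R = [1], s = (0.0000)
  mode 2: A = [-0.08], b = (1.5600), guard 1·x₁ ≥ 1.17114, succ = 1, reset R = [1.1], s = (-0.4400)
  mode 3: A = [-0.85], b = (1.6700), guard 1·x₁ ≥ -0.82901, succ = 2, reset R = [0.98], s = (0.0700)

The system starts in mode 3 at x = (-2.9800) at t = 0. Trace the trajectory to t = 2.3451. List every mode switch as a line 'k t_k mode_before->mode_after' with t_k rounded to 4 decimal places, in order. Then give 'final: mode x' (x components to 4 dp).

Mode 3: guard c·x = -0.8290 hit at Δt = 0.6717 (t = 0.6717), x⁻ = (-0.8290) → reset → x⁺ = (-0.7424), jump to mode 2
Mode 2: guard c·x = 1.1711 hit at Δt = 1.2413 (t = 1.9130), x⁻ = (1.1711) → reset → x⁺ = (0.8483), jump to mode 1
Mode 1: flow for 0.4321 to horizon, guard not reached → x = (1.6454)

1 0.6717 3->2
2 1.9130 2->1
final: 1 1.6454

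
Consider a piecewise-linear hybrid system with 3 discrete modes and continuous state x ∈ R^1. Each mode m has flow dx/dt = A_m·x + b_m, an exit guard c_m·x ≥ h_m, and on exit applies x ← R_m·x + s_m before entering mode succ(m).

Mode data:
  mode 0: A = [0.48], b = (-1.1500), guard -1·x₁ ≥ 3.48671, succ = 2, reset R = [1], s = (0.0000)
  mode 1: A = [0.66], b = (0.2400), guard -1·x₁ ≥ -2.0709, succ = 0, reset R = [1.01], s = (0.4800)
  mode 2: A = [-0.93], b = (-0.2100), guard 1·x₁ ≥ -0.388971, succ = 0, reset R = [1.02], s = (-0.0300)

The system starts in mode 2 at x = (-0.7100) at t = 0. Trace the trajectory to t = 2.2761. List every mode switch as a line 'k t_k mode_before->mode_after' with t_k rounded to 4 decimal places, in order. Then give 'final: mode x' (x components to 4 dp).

1 1.1696 2->0
final: 0 -2.4049

Mode 2: guard c·x = -0.3890 hit at Δt = 1.1696 (t = 1.1696), x⁻ = (-0.3890) → reset → x⁺ = (-0.4268), jump to mode 0
Mode 0: flow for 1.1065 to horizon, guard not reached → x = (-2.4049)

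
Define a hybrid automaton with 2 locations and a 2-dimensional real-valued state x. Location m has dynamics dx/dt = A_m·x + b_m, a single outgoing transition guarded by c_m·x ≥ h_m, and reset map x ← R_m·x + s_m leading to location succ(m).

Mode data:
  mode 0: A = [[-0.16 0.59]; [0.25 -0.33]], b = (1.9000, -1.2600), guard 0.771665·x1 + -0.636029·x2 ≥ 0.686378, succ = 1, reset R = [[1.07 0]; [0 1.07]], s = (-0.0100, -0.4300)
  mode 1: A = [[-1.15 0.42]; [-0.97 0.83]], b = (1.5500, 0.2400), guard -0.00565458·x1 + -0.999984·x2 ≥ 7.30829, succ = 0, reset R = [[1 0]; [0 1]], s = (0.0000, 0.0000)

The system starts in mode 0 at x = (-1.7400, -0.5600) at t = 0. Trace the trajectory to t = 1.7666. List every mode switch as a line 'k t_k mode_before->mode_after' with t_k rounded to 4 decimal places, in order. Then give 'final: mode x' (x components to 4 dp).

1 0.9302 0->1
final: 1 -0.0288 -3.8083

Mode 0: guard c·x = 0.6864 hit at Δt = 0.9302 (t = 0.9302), x⁻ = (-0.4464, -1.6207) → reset → x⁺ = (-0.4876, -2.1642), jump to mode 1
Mode 1: flow for 0.8364 to horizon, guard not reached → x = (-0.0288, -3.8083)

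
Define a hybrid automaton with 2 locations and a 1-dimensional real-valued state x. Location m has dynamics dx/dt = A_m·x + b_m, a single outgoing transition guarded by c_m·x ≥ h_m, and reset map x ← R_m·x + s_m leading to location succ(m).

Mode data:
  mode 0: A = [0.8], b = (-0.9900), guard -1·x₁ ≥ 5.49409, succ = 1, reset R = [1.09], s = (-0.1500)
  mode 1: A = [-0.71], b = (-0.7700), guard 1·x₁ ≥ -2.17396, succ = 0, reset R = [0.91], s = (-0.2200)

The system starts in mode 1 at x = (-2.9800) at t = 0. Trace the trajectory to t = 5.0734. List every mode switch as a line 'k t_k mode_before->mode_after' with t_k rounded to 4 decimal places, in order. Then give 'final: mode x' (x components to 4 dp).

Mode 1: guard c·x = -2.1740 hit at Δt = 0.7800 (t = 0.7800), x⁻ = (-2.1740) → reset → x⁺ = (-2.1983), jump to mode 0
Mode 0: guard c·x = 5.4941 hit at Δt = 0.8407 (t = 1.6207), x⁻ = (-5.4941) → reset → x⁺ = (-6.1386), jump to mode 1
Mode 1: guard c·x = -2.1740 hit at Δt = 2.1613 (t = 3.7820), x⁻ = (-2.1740) → reset → x⁺ = (-2.1983), jump to mode 0
Mode 0: guard c·x = 5.4941 hit at Δt = 0.8407 (t = 4.6227), x⁻ = (-5.4941) → reset → x⁺ = (-6.1386), jump to mode 1
Mode 1: flow for 0.4507 to horizon, guard not reached → x = (-4.7545)

1 0.7800 1->0
2 1.6207 0->1
3 3.7820 1->0
4 4.6227 0->1
final: 1 -4.7545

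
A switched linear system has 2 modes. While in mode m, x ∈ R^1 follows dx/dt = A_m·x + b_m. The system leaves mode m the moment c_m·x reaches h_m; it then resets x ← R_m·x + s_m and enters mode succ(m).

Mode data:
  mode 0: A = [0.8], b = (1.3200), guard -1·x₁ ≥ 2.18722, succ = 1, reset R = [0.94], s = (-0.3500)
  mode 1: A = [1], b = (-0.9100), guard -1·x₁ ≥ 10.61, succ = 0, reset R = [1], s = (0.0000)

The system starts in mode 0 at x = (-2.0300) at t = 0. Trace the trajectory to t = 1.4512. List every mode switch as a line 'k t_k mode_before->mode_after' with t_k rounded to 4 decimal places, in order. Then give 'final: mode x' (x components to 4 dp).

Mode 0: guard c·x = 2.1872 hit at Δt = 0.4328 (t = 0.4328), x⁻ = (-2.1872) → reset → x⁺ = (-2.4060), jump to mode 1
Mode 1: flow for 1.0184 to horizon, guard not reached → x = (-8.2712)

1 0.4328 0->1
final: 1 -8.2712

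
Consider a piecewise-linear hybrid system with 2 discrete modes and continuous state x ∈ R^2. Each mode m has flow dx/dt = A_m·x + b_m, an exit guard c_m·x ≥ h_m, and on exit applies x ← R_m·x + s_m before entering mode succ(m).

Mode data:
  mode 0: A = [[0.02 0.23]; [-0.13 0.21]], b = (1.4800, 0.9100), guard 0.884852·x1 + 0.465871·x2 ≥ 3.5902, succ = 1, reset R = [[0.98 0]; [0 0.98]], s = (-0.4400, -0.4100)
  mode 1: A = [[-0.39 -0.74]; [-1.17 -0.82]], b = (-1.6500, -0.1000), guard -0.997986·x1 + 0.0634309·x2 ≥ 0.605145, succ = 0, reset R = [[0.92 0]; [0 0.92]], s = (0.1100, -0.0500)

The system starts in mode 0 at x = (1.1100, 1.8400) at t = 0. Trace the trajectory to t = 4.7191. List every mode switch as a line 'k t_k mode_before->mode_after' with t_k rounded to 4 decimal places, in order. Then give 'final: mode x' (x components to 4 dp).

Mode 0: guard c·x = 3.5902 hit at Δt = 0.7489 (t = 0.7489), x⁻ = (2.6372, 2.6975) → reset → x⁺ = (2.1445, 2.2335), jump to mode 1
Mode 1: guard c·x = 0.6051 hit at Δt = 1.0308 (t = 1.7797), x⁻ = (-0.5713, 0.5510) → reset → x⁺ = (-0.4156, 0.4569), jump to mode 0
Mode 0: guard c·x = 3.5902 hit at Δt = 1.7775 (t = 3.5572), x⁻ = (2.8278, 2.3355) → reset → x⁺ = (2.3312, 1.8788), jump to mode 1
Mode 1: flow for 1.1619 to horizon, guard not reached → x = (-0.4395, 0.1881)

1 0.7489 0->1
2 1.7797 1->0
3 3.5572 0->1
final: 1 -0.4395 0.1881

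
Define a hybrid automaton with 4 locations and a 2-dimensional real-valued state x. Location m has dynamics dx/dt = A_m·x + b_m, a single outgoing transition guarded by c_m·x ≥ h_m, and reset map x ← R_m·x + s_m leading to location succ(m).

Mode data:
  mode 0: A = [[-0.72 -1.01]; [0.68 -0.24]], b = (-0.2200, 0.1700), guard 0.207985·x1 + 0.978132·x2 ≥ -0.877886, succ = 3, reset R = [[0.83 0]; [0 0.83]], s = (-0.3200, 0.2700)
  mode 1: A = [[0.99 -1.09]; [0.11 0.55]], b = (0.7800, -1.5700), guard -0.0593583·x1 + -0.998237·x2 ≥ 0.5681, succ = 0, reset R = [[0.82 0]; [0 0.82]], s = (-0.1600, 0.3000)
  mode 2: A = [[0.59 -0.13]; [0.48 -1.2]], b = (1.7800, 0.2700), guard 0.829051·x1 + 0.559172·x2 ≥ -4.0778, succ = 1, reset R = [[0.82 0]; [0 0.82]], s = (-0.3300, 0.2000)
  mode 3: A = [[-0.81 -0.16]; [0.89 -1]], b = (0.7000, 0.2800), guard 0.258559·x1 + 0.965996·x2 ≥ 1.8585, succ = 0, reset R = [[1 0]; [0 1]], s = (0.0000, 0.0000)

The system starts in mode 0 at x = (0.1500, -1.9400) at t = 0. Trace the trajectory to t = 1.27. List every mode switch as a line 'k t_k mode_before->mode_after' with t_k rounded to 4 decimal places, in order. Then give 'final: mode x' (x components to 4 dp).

1 0.8730 0->3
final: 3 0.5773 -0.1848

Mode 0: guard c·x = -0.8779 hit at Δt = 0.8730 (t = 0.8730), x⁻ = (0.9150, -1.0921) → reset → x⁺ = (0.4395, -0.6364), jump to mode 3
Mode 3: flow for 0.3970 to horizon, guard not reached → x = (0.5773, -0.1848)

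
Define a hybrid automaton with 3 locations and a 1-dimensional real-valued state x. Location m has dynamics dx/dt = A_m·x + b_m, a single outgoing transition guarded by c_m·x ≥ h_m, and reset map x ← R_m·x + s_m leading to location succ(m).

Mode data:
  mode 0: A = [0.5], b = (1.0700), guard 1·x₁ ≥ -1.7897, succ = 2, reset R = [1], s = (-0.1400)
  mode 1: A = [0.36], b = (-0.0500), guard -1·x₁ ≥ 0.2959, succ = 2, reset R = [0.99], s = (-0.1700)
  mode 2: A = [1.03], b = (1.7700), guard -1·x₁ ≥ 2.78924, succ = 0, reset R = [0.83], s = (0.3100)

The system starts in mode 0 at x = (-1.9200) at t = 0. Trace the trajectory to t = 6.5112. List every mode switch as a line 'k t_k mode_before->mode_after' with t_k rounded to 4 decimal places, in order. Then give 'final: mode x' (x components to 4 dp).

1 0.9303 0->2
2 2.5061 2->0
3 4.4142 0->2
4 5.9900 2->0
final: 0 -1.9649

Mode 0: guard c·x = -1.7897 hit at Δt = 0.9303 (t = 0.9303), x⁻ = (-1.7897) → reset → x⁺ = (-1.9297), jump to mode 2
Mode 2: guard c·x = 2.7892 hit at Δt = 1.5758 (t = 2.5061), x⁻ = (-2.7892) → reset → x⁺ = (-2.0051), jump to mode 0
Mode 0: guard c·x = -1.7897 hit at Δt = 1.9081 (t = 4.4142), x⁻ = (-1.7897) → reset → x⁺ = (-1.9297), jump to mode 2
Mode 2: guard c·x = 2.7892 hit at Δt = 1.5758 (t = 5.9900), x⁻ = (-2.7892) → reset → x⁺ = (-2.0051), jump to mode 0
Mode 0: flow for 0.5212 to horizon, guard not reached → x = (-1.9649)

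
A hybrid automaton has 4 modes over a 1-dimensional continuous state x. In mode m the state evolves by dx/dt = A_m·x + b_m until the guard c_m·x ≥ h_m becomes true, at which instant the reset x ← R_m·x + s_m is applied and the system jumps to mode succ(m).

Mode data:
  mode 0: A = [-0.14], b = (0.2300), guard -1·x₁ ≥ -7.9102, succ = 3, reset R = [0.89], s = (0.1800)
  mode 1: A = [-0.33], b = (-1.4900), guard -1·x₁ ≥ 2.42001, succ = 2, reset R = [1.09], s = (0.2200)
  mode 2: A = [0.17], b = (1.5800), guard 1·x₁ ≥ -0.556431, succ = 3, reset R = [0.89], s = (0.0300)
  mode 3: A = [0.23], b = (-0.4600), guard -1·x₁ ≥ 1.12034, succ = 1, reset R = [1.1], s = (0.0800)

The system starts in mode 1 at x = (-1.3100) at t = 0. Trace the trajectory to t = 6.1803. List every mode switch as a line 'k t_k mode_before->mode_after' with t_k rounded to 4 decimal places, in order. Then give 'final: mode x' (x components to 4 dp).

Mode 1: guard c·x = 2.4200 hit at Δt = 1.2883 (t = 1.2883), x⁻ = (-2.4200) → reset → x⁺ = (-2.4178), jump to mode 2
Mode 2: guard c·x = -0.5564 hit at Δt = 1.4092 (t = 2.6975), x⁻ = (-0.5564) → reset → x⁺ = (-0.4652), jump to mode 3
Mode 3: guard c·x = 1.1203 hit at Δt = 1.0246 (t = 3.7221), x⁻ = (-1.1203) → reset → x⁺ = (-1.1524), jump to mode 1
Mode 1: guard c·x = 2.4200 hit at Δt = 1.4338 (t = 5.1559), x⁻ = (-2.4200) → reset → x⁺ = (-2.4178), jump to mode 2
Mode 2: flow for 1.0244 to horizon, guard not reached → x = (-1.1097)

1 1.2883 1->2
2 2.6975 2->3
3 3.7221 3->1
4 5.1559 1->2
final: 2 -1.1097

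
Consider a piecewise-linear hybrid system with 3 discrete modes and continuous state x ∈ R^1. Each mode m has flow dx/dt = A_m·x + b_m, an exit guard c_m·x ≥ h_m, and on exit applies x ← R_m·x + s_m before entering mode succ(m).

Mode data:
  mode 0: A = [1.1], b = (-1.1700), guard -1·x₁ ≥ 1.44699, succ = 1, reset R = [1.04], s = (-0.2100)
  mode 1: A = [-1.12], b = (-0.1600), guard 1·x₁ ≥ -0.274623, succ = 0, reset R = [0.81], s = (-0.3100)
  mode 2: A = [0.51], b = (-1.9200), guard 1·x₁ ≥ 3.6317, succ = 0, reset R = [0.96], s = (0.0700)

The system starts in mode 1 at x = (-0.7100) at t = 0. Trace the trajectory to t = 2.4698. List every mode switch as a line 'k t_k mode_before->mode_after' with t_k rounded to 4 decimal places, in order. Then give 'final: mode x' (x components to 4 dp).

Mode 1: guard c·x = -0.2746 hit at Δt = 1.3032 (t = 1.3032), x⁻ = (-0.2746) → reset → x⁺ = (-0.5324), jump to mode 0
Mode 0: guard c·x = 1.4470 hit at Δt = 0.4118 (t = 1.7150), x⁻ = (-1.4470) → reset → x⁺ = (-1.7149), jump to mode 1
Mode 1: flow for 0.7548 to horizon, guard not reached → x = (-0.8179)

1 1.3032 1->0
2 1.7150 0->1
final: 1 -0.8179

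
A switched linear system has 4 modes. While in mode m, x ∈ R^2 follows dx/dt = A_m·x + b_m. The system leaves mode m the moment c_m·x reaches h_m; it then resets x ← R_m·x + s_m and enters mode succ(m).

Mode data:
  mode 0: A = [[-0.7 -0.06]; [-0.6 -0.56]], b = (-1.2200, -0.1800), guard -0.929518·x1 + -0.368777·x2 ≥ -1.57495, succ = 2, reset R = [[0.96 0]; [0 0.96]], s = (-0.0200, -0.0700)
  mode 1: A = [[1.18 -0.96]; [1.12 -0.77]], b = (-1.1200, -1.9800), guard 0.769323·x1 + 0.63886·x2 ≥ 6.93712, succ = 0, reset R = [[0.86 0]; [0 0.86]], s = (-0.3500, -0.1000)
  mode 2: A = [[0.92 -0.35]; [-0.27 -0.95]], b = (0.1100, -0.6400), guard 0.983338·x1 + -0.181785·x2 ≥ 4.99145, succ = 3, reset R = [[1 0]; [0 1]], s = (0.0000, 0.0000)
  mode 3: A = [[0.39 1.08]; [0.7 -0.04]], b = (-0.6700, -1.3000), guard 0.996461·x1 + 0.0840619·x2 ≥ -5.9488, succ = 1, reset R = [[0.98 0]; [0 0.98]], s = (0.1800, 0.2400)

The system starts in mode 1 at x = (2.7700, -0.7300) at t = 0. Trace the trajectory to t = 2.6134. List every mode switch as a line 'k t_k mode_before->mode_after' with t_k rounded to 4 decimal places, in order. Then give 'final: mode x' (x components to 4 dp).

1 1.1059 1->0
2 2.1101 0->2
final: 2 3.1534 -0.9212

Mode 1: guard c·x = 6.9371 hit at Δt = 1.1059 (t = 1.1059), x⁻ = (7.0290, 2.3942) → reset → x⁺ = (5.6949, 1.9590), jump to mode 0
Mode 0: guard c·x = -1.5750 hit at Δt = 1.0042 (t = 2.1101), x⁻ = (1.9295, -0.5928) → reset → x⁺ = (1.8324, -0.6390), jump to mode 2
Mode 2: flow for 0.5033 to horizon, guard not reached → x = (3.1534, -0.9212)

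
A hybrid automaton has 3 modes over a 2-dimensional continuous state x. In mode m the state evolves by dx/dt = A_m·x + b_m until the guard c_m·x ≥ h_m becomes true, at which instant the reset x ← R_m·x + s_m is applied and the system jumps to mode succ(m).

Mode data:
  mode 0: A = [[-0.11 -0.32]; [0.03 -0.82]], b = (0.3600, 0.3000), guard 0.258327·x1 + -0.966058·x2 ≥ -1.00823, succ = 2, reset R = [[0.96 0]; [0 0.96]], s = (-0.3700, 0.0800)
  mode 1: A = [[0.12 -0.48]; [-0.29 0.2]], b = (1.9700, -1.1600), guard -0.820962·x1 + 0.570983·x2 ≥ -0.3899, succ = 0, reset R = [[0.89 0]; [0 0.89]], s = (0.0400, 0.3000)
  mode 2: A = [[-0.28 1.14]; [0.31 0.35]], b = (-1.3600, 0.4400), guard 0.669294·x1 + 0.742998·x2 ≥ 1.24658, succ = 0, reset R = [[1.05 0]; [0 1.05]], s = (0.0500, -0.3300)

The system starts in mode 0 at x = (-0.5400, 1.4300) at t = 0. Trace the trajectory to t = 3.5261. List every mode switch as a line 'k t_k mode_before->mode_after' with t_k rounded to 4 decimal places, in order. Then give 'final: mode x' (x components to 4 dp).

Mode 0: guard c·x = -1.0082 hit at Δt = 0.7963 (t = 0.7963), x⁻ = (-0.4980, 0.9105) → reset → x⁺ = (-0.8480, 0.9541), jump to mode 2
Mode 2: guard c·x = 1.2466 hit at Δt = 1.3709 (t = 2.1672), x⁻ = (-0.2862, 1.9356) → reset → x⁺ = (-0.2505, 1.7023), jump to mode 0
Mode 0: guard c·x = -1.0082 hit at Δt = 0.9549 (t = 3.1221), x⁻ = (-0.2714, 0.9711) → reset → x⁺ = (-0.6305, 1.0122), jump to mode 2
Mode 2: flow for 0.4040 to horizon, guard not reached → x = (-0.5853, 1.2738)

1 0.7963 0->2
2 2.1672 2->0
3 3.1221 0->2
final: 2 -0.5853 1.2738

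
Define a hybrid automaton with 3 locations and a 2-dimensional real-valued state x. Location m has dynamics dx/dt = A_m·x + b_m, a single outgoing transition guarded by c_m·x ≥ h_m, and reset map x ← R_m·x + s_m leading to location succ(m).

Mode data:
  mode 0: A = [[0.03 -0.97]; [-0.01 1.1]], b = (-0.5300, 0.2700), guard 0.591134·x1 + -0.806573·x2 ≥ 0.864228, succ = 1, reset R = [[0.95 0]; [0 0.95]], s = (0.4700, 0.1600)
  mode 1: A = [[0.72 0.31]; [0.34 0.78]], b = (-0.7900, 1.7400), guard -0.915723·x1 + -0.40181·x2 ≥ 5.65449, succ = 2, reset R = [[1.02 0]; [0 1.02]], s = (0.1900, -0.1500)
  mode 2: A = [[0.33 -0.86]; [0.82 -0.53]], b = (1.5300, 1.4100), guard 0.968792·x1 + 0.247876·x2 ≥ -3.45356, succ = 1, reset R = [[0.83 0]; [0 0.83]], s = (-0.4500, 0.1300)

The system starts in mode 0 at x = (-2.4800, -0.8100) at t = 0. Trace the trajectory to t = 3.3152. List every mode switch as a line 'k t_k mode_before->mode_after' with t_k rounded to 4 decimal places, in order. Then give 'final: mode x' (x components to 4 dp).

Mode 0: guard c·x = 0.8642 hit at Δt = 1.1763 (t = 1.1763), x⁻ = (-1.6079, -2.2499) → reset → x⁺ = (-1.0575, -1.9774), jump to mode 1
Mode 1: guard c·x = 5.6545 hit at Δt = 1.0990 (t = 2.2753), x⁻ = (-4.8324, -3.0596) → reset → x⁺ = (-4.7390, -3.2708), jump to mode 2
Mode 2: guard c·x = -3.4536 hit at Δt = 0.6344 (t = 2.9097), x⁻ = (-2.7412, -3.2191) → reset → x⁺ = (-2.7252, -2.5418), jump to mode 1
Mode 1: flow for 0.4055 to horizon, guard not reached → x = (-4.4341, -3.2229)

1 1.1763 0->1
2 2.2753 1->2
3 2.9097 2->1
final: 1 -4.4341 -3.2229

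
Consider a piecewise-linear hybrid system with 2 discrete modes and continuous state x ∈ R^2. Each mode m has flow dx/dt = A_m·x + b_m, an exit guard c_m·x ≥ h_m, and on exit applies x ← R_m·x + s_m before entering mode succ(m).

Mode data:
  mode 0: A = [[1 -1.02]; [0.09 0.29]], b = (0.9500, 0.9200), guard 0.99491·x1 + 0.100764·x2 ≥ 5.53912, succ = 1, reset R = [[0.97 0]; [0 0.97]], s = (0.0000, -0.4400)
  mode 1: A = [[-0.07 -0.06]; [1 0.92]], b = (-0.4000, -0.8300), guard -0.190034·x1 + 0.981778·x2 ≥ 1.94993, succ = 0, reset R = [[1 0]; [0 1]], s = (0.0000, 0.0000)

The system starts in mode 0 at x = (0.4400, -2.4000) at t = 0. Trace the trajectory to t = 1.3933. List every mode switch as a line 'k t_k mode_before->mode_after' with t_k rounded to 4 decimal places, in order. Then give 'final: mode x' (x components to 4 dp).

1 0.8949 0->1
final: 1 5.2485 -0.7440

Mode 0: guard c·x = 5.5391 hit at Δt = 0.8949 (t = 0.8949), x⁻ = (5.7629, -1.9292) → reset → x⁺ = (5.5900, -2.3114), jump to mode 1
Mode 1: flow for 0.4984 to horizon, guard not reached → x = (5.2485, -0.7440)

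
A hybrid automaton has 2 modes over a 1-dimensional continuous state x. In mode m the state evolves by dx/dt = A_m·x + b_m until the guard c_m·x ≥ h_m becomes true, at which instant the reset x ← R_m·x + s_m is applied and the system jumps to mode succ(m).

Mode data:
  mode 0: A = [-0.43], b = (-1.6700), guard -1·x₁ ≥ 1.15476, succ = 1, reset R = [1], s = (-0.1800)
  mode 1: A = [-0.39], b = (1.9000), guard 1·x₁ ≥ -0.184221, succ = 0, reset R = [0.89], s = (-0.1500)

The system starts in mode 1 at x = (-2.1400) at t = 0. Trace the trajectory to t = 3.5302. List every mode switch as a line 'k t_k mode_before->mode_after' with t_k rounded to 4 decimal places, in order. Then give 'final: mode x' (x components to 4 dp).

1 0.8385 1->0
2 1.4631 0->1
3 1.9888 1->0
4 2.6134 0->1
5 3.1391 1->0
final: 0 -0.8665

Mode 1: guard c·x = -0.1842 hit at Δt = 0.8385 (t = 0.8385), x⁻ = (-0.1842) → reset → x⁺ = (-0.3140), jump to mode 0
Mode 0: guard c·x = 1.1548 hit at Δt = 0.6246 (t = 1.4631), x⁻ = (-1.1548) → reset → x⁺ = (-1.3348), jump to mode 1
Mode 1: guard c·x = -0.1842 hit at Δt = 0.5257 (t = 1.9888), x⁻ = (-0.1842) → reset → x⁺ = (-0.3140), jump to mode 0
Mode 0: guard c·x = 1.1548 hit at Δt = 0.6246 (t = 2.6134), x⁻ = (-1.1548) → reset → x⁺ = (-1.3348), jump to mode 1
Mode 1: guard c·x = -0.1842 hit at Δt = 0.5257 (t = 3.1391), x⁻ = (-0.1842) → reset → x⁺ = (-0.3140), jump to mode 0
Mode 0: flow for 0.3911 to horizon, guard not reached → x = (-0.8665)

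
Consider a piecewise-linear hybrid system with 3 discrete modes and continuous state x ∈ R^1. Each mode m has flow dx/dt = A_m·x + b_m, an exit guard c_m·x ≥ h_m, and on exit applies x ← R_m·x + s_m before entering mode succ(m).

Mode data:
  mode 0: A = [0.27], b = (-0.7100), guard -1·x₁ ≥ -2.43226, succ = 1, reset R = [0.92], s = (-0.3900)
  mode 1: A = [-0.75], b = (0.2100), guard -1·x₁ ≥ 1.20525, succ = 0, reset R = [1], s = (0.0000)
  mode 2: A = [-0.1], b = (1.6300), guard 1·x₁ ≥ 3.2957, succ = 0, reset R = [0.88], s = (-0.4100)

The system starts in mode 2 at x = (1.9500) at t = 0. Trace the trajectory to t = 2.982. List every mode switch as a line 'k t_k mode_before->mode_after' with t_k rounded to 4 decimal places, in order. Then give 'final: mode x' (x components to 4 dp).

1 0.9847 2->0
2 2.2722 0->1
final: 1 1.2006

Mode 2: guard c·x = 3.2957 hit at Δt = 0.9847 (t = 0.9847), x⁻ = (3.2957) → reset → x⁺ = (2.4902), jump to mode 0
Mode 0: guard c·x = -2.4323 hit at Δt = 1.2875 (t = 2.2722), x⁻ = (2.4323) → reset → x⁺ = (1.8477), jump to mode 1
Mode 1: flow for 0.7098 to horizon, guard not reached → x = (1.2006)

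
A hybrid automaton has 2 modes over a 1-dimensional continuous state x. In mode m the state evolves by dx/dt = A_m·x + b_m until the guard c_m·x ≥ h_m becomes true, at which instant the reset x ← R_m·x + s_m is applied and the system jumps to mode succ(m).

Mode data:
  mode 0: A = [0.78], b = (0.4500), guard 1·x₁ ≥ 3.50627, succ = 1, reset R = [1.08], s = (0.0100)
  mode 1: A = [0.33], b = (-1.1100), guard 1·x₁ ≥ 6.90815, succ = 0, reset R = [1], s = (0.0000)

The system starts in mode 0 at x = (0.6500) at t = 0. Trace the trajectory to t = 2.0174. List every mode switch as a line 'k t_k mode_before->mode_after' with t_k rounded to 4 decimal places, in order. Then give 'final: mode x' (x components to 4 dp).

1 1.5415 0->1
final: 1 3.8704

Mode 0: guard c·x = 3.5063 hit at Δt = 1.5415 (t = 1.5415), x⁻ = (3.5063) → reset → x⁺ = (3.7968), jump to mode 1
Mode 1: flow for 0.4759 to horizon, guard not reached → x = (3.8704)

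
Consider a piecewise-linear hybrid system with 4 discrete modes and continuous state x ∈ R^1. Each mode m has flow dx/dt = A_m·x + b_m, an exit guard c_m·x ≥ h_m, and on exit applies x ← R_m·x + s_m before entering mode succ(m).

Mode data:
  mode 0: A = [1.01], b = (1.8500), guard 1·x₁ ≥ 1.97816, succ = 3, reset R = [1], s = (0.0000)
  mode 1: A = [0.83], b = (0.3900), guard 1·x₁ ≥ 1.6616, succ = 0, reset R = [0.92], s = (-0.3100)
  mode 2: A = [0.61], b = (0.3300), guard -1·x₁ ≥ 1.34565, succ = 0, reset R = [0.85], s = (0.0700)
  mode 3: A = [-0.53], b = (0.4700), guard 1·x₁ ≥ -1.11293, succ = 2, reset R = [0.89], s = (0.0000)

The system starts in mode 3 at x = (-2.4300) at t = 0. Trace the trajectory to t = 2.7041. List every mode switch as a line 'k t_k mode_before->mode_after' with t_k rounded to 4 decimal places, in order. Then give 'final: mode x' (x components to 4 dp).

Mode 3: guard c·x = -1.1129 hit at Δt = 0.9547 (t = 0.9547), x⁻ = (-1.1129) → reset → x⁺ = (-0.9905), jump to mode 2
Mode 2: guard c·x = 1.3457 hit at Δt = 0.9545 (t = 1.9092), x⁻ = (-1.3456) → reset → x⁺ = (-1.0738), jump to mode 0
Mode 0: flow for 0.7949 to horizon, guard not reached → x = (-0.1402)

1 0.9547 3->2
2 1.9092 2->0
final: 0 -0.1402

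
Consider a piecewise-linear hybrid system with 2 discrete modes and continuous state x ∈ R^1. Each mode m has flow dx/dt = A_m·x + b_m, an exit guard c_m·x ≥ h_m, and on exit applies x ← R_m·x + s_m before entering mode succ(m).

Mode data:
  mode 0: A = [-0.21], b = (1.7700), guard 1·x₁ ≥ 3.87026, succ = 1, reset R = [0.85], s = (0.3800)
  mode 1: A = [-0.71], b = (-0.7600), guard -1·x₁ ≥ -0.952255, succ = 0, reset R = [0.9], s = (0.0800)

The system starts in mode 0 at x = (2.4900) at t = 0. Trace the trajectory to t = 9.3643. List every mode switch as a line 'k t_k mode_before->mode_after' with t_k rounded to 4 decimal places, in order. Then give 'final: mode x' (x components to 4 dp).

Mode 0: guard c·x = 3.8703 hit at Δt = 1.2596 (t = 1.2596), x⁻ = (3.8703) → reset → x⁺ = (3.6697), jump to mode 1
Mode 1: guard c·x = -0.9523 hit at Δt = 1.1995 (t = 2.4591), x⁻ = (0.9523) → reset → x⁺ = (0.9370), jump to mode 0
Mode 0: guard c·x = 3.8703 hit at Δt = 2.3658 (t = 4.8249), x⁻ = (3.8703) → reset → x⁺ = (3.6697), jump to mode 1
Mode 1: guard c·x = -0.9523 hit at Δt = 1.1995 (t = 6.0244), x⁻ = (0.9523) → reset → x⁺ = (0.9370), jump to mode 0
Mode 0: guard c·x = 3.8703 hit at Δt = 2.3658 (t = 8.3902), x⁻ = (3.8703) → reset → x⁺ = (3.6697), jump to mode 1
Mode 1: flow for 0.9741 to horizon, guard not reached → x = (1.3034)

1 1.2596 0->1
2 2.4591 1->0
3 4.8249 0->1
4 6.0244 1->0
5 8.3902 0->1
final: 1 1.3034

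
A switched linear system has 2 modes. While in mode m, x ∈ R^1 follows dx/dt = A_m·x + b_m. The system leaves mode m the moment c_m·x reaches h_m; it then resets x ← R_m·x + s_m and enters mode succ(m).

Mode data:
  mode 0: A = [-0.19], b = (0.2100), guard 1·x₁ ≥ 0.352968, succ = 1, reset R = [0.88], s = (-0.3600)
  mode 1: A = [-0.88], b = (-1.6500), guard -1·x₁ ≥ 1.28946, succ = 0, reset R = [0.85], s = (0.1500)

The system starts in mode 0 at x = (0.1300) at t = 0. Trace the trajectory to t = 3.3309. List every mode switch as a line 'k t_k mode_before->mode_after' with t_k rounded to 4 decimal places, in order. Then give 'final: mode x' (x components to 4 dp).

Mode 0: guard c·x = 0.3530 hit at Δt = 1.3662 (t = 1.3662), x⁻ = (0.3530) → reset → x⁺ = (-0.0494), jump to mode 1
Mode 1: guard c·x = 1.2895 hit at Δt = 1.2922 (t = 2.6584), x⁻ = (-1.2895) → reset → x⁺ = (-0.9460), jump to mode 0
Mode 0: flow for 0.6725 to horizon, guard not reached → x = (-0.7000)

1 1.3662 0->1
2 2.6584 1->0
final: 0 -0.7000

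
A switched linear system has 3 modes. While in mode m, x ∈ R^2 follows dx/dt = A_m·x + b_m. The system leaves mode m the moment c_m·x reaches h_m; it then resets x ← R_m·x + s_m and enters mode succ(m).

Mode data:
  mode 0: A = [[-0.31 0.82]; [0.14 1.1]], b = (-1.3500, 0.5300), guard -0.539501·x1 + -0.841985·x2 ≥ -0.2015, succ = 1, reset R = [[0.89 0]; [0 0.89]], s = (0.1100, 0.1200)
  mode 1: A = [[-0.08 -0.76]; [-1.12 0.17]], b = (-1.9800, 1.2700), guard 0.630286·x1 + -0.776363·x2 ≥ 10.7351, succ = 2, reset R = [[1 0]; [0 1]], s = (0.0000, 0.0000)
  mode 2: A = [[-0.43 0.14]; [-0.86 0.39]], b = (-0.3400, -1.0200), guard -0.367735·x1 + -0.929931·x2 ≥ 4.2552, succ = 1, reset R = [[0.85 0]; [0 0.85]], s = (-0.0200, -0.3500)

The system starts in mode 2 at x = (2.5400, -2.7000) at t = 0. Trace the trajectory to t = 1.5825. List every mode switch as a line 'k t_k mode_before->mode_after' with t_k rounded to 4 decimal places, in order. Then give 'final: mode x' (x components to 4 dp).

Mode 2: guard c·x = 4.2552 hit at Δt = 0.5766 (t = 0.5766), x⁻ = (1.5236, -5.1783) → reset → x⁺ = (1.2751, -4.7516), jump to mode 1
Mode 1: flow for 1.0059 to horizon, guard not reached → x = (3.3963, -6.9274)

1 0.5766 2->1
final: 1 3.3963 -6.9274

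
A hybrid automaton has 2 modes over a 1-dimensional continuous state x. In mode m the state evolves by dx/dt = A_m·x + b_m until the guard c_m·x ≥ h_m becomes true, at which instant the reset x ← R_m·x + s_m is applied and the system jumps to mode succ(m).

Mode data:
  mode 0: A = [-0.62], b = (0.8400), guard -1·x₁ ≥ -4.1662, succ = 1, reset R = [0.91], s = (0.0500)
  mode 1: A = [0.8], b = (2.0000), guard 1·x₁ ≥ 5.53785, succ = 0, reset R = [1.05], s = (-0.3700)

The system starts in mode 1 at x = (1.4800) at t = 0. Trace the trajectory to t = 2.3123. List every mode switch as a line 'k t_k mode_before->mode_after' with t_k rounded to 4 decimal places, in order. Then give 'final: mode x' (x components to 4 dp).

Mode 1: guard c·x = 5.5378 hit at Δt = 0.8786 (t = 0.8786), x⁻ = (5.5378) → reset → x⁺ = (5.4447), jump to mode 0
Mode 0: guard c·x = -4.1662 hit at Δt = 0.6046 (t = 1.4832), x⁻ = (4.1662) → reset → x⁺ = (3.8412), jump to mode 1
Mode 1: guard c·x = 5.5378 hit at Δt = 0.2964 (t = 1.7796), x⁻ = (5.5378) → reset → x⁺ = (5.4447), jump to mode 0
Mode 0: flow for 0.5327 to horizon, guard not reached → x = (4.2943)

1 0.8786 1->0
2 1.4832 0->1
3 1.7796 1->0
final: 0 4.2943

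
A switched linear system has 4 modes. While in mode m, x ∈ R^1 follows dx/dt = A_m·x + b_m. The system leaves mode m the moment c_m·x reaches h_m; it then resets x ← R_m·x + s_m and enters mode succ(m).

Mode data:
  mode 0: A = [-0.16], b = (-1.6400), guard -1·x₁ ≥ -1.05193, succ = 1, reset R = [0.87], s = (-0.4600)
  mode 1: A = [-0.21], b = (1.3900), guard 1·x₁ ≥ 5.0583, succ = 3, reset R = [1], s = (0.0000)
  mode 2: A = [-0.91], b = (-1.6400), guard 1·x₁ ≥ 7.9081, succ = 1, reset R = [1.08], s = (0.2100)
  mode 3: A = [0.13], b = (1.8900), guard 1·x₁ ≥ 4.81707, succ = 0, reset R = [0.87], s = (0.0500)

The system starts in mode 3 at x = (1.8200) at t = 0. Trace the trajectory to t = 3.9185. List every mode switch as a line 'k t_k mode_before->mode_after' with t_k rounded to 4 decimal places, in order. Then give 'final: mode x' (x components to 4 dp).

Mode 3: guard c·x = 4.8171 hit at Δt = 1.2941 (t = 1.2941), x⁻ = (4.8171) → reset → x⁺ = (4.2409), jump to mode 0
Mode 0: guard c·x = -1.0519 hit at Δt = 1.5534 (t = 2.8475), x⁻ = (1.0519) → reset → x⁺ = (0.4552), jump to mode 1
Mode 1: flow for 1.0710 to horizon, guard not reached → x = (1.6967)

1 1.2941 3->0
2 2.8475 0->1
final: 1 1.6967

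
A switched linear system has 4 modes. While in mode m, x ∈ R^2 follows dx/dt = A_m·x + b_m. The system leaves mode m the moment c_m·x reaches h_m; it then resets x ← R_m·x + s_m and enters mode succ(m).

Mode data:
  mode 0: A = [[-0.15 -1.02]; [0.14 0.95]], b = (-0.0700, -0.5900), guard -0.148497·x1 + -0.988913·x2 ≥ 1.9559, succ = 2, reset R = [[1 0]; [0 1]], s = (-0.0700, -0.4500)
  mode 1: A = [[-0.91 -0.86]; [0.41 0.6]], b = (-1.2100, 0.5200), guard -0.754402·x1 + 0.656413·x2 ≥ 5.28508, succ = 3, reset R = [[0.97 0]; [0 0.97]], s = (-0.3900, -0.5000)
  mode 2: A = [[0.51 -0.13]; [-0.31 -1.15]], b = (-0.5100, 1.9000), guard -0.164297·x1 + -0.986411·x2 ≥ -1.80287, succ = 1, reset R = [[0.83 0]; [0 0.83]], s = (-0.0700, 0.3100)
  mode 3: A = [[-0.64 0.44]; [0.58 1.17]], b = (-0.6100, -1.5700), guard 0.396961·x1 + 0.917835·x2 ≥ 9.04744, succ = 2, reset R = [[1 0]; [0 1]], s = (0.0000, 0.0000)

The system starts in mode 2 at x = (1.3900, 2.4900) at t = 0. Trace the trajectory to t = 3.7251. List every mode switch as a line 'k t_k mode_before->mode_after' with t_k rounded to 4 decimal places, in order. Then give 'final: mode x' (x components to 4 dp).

Mode 2: guard c·x = -1.8029 hit at Δt = 1.1530 (t = 1.1530), x⁻ = (1.2949, 1.6120) → reset → x⁺ = (1.0048, 1.6480), jump to mode 1
Mode 1: guard c·x = 5.2851 hit at Δt = 1.5202 (t = 2.6732), x⁻ = (-3.1270, 4.4577) → reset → x⁺ = (-3.4232, 3.8239), jump to mode 3
Mode 3: flow for 1.0519 to horizon, guard not reached → x = (-0.4563, 7.2026)

1 1.1530 2->1
2 2.6732 1->3
final: 3 -0.4563 7.2026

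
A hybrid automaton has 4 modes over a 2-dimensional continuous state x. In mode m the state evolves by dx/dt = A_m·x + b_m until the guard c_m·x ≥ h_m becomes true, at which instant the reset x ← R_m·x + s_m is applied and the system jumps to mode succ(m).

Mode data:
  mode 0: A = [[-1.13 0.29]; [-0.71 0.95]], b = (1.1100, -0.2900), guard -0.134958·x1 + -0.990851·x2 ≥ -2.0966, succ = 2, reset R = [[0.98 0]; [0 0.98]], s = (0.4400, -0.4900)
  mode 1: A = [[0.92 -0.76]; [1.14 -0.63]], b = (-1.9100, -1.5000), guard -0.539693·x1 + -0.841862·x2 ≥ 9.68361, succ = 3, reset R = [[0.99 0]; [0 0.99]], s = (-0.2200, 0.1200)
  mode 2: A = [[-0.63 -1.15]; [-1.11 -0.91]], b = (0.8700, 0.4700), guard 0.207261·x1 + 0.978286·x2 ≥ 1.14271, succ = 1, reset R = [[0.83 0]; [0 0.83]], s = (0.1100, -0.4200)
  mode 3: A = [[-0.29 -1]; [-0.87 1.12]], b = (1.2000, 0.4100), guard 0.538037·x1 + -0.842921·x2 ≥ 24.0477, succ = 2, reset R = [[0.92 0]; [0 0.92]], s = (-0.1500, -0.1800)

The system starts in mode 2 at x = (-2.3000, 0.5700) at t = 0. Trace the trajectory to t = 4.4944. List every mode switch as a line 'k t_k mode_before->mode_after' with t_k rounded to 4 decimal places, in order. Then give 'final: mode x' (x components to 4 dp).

Mode 2: guard c·x = 1.1427 hit at Δt = 0.5969 (t = 0.5969), x⁻ = (-1.8104, 1.5516) → reset → x⁺ = (-1.3926, 0.8678), jump to mode 1
Mode 1: guard c·x = 9.6836 hit at Δt = 1.5207 (t = 2.1176), x⁻ = (-7.5404, -6.6687) → reset → x⁺ = (-7.6850, -6.4820), jump to mode 3
Mode 3: guard c·x = 24.0477 hit at Δt = 1.3853 (t = 3.5029), x⁻ = (9.3404, -22.5670) → reset → x⁺ = (8.4432, -20.9417), jump to mode 2
Mode 2: flow for 0.9915 to horizon, guard not reached → x = (21.6123, -20.2708)

1 0.5969 2->1
2 2.1176 1->3
3 3.5029 3->2
final: 2 21.6123 -20.2708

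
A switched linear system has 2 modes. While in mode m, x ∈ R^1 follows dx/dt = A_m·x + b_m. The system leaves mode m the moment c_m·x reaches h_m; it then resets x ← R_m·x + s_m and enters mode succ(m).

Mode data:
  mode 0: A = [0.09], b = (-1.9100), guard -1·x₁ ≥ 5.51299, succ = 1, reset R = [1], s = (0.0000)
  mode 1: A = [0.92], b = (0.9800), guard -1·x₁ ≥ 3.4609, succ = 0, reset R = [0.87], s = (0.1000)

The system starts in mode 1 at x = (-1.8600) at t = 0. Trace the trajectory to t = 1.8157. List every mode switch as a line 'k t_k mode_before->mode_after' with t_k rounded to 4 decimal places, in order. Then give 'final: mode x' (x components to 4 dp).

1 1.1993 1->0
final: 0 -4.2876

Mode 1: guard c·x = 3.4609 hit at Δt = 1.1993 (t = 1.1993), x⁻ = (-3.4609) → reset → x⁺ = (-2.9110), jump to mode 0
Mode 0: flow for 0.6164 to horizon, guard not reached → x = (-4.2876)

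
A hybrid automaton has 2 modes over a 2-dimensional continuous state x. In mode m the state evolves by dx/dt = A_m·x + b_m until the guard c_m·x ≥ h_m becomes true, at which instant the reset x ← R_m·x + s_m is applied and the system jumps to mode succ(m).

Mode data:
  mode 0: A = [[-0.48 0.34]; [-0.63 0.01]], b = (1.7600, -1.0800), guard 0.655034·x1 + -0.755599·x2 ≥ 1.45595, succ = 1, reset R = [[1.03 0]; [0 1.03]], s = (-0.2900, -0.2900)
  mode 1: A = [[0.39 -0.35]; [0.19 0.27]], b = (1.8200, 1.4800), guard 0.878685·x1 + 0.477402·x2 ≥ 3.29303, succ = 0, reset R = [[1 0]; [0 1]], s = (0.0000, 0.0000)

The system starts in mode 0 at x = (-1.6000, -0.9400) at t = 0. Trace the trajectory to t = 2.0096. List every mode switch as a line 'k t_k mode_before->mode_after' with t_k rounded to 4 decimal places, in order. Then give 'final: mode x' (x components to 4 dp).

Mode 0: guard c·x = 1.4560 hit at Δt = 1.1156 (t = 1.1156), x⁻ = (0.2098, -1.7450) → reset → x⁺ = (-0.0739, -2.0873), jump to mode 1
Mode 1: flow for 0.8940 to horizon, guard not reached → x = (2.4450, -0.9511)

1 1.1156 0->1
final: 1 2.4450 -0.9511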